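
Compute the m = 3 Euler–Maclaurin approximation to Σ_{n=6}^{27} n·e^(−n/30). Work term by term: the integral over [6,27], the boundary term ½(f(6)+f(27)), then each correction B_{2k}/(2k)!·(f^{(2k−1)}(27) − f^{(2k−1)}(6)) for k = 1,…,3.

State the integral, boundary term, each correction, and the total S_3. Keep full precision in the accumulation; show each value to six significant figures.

Integral: ∫_6^27 x·e^(−x/30) dx = 188.995.
½[f(6) + f(27)] = ½[4.91238 + 10.9774] = 7.94488.
So far: 196.940.
Correction k=1: B_{2}/2! · (f^{(1)}(27) − f^{(1)}(6)) = 1/12 · (0.0406570 − 0.654985) = -0.0511940.
Running total after k=1: 196.889.
Correction k=2: B_{4}/4! · (f^{(3)}(27) − f^{(3)}(6)) = −1/720 · (0.000948663 − 0.00254716) = 2.22014e-06.
Running total after k=2: 196.889.
Correction k=3: B_{6}/6! · (f^{(5)}(27) − f^{(5)}(6)) = 1/30240 · (2.05795e-06 − 4.85174e-06) = -9.23873e-11.

S_3 ≈ 196.889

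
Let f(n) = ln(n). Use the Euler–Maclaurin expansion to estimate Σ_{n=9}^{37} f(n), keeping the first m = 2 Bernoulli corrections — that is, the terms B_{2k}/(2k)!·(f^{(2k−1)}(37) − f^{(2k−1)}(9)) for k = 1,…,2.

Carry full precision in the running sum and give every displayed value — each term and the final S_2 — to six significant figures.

The integral term ∫_9^37 ln(x) dx = 85.8289.
½[f(9) + f(37)] = ½[2.19722 + 3.61092] = 2.90407.
Running total after boundary: 88.7330.
Order-1 term: 1/12 · (0.0270270 − 0.111111) = -0.00700701.
After k=1: 88.7260.
Order-2 term: −1/720 · (3.94843e-05 − 0.00274348) = 3.75556e-06.

S_2 ≈ 88.7260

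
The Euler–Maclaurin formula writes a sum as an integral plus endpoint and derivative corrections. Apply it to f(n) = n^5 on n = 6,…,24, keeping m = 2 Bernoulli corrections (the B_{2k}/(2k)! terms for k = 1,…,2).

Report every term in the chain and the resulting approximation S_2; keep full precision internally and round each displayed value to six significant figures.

The integral term ∫_6^24 x^5 dx = 3.18427e+07.
Boundary: ½(f(6) + f(24)) = ½(7776.00 + 7.96262e+06) = 3.98520e+06.
So far: 3.58279e+07.
k=1: B_{2}/(2)! × [f^{(1)}(24) − f^{(1)}(6)] = 1/12 × (1.65888e+06 − 6480.00) = 137700.
Partial sum through k=1: 3.59656e+07.
k=2: B_{4}/(4)! × [f^{(3)}(24) − f^{(3)}(6)] = −1/720 × (34560.0 − 2160.00) = -45.0000.

S_2 ≈ 3.59656e+07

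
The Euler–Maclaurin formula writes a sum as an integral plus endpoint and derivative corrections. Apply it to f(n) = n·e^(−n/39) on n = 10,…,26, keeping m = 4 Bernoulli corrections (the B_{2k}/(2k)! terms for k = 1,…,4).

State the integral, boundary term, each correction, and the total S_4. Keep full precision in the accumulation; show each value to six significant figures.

Integral: ∫_10^26 x·e^(−x/39) dx = 177.266.
Endpoint term: (f(10) + f(26))/2 = (7.73824 + 13.3488)/2 = 10.5435.
So far: 187.810.
k=1: B_{2}/(2)! × [f^{(1)}(26) − f^{(1)}(10)] = 1/12 × (0.171139 − 0.575408) = -0.0336891.
After k=1: 187.776.
k=2: B_{4}/(4)! × [f^{(3)}(26) − f^{(3)}(10)] = −1/720 × (0.000787622 − 0.00139583) = 8.44733e-07.
After k=2: 187.776.
k=3: B_{6}/(6)! × [f^{(5)}(26) − f^{(5)}(10)] = 1/30240 × (9.61688e-07 − 1.58669e-06) = -2.06680e-11.
After k=3: 187.776.
k=4: B_{8}/(8)! × [f^{(7)}(26) − f^{(7)}(10)] = −1/1209600 × (9.24092e-10 − 1.48302e-09) = 4.62074e-16.

S_4 ≈ 187.776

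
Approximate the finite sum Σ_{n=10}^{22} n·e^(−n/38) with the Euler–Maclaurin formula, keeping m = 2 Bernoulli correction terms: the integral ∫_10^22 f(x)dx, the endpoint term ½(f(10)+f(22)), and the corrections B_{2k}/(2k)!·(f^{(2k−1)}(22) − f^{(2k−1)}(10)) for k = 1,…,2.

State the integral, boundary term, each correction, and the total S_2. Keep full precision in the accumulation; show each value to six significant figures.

S_2 ≈ 134.032

∫_10^22 x·e^(−x/38) dx evaluates to 124.051.
Endpoint term: (f(10) + f(22))/2 = (7.68621 + 12.3307)/2 = 10.0085.
Integral + boundary = 134.060.
Order-1 term: 1/12 · (0.235995 − 0.566352) = -0.0275298.
Partial sum through k=1: 134.032.
Order-2 term: −1/720 · (0.000939731 − 0.00145678) = 7.18127e-07.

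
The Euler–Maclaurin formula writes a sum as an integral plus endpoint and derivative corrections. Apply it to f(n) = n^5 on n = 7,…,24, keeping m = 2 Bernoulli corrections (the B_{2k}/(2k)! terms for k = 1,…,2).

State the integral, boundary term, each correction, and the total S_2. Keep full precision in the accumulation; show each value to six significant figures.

The integral term ∫_7^24 x^5 dx = 3.18309e+07.
Boundary: ½(f(7) + f(24)) = ½(16807.0 + 7.96262e+06) = 3.98972e+06.
Integral + boundary = 3.58206e+07.
k=1: B_{2}/(2)! × [f^{(1)}(24) − f^{(1)}(7)] = 1/12 × (1.65888e+06 − 12005.0) = 137240.
Partial sum through k=1: 3.59578e+07.
k=2: B_{4}/(4)! × [f^{(3)}(24) − f^{(3)}(7)] = −1/720 × (34560.0 − 2940.00) = -43.9167.

S_2 ≈ 3.59578e+07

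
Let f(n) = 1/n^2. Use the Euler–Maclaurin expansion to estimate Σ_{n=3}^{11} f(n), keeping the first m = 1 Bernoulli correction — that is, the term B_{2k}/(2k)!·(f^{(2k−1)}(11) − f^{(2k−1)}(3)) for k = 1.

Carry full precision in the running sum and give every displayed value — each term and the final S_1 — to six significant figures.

S_1 ≈ 0.308160

Integral: ∫_3^11 1/x^2 dx = 0.242424.
½[f(3) + f(11)] = ½[0.111111 + 0.00826446] = 0.0596878.
So far: 0.302112.
Correction k=1: B_{2}/2! · (f^{(1)}(11) − f^{(1)}(3)) = 1/12 · (-0.00150263 − (-0.0740741)) = 0.00604762.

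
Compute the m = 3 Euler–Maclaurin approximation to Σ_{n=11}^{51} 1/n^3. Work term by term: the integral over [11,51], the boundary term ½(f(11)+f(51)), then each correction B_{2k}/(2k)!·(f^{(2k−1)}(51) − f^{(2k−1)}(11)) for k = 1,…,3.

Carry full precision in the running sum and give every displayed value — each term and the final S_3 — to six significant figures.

S_3 ≈ 0.00433642

Integral: ∫_11^51 1/x^3 dx = 0.00394000.
½[f(11) + f(51)] = ½[0.000751315 + 7.53858e-06] = 0.000379427.
Running total after boundary: 0.00431942.
k=1: B_{2}/(2)! × [f^{(1)}(51) − f^{(1)}(11)] = 1/12 × (-4.43446e-07 − (-0.000204904)) = 1.70384e-05.
Partial sum through k=1: 0.00433646.
k=2: B_{4}/(4)! × [f^{(3)}(51) − f^{(3)}(11)] = −1/720 × (-3.40981e-09 − (-3.38684e-05)) = -4.70348e-08.
Partial sum through k=2: 0.00433642.
k=3: B_{6}/(6)! × [f^{(5)}(51) − f^{(5)}(11)] = 1/30240 × (-5.50604e-11 − (-1.17560e-05)) = 3.88754e-10.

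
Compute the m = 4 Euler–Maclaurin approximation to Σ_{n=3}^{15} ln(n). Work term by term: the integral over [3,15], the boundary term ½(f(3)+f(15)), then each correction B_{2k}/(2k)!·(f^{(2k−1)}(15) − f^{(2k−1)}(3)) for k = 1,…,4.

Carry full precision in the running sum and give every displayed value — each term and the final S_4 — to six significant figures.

S_4 ≈ 27.2061

The integral term ∫_3^15 ln(x) dx = 25.3249.
½[f(3) + f(15)] = ½[1.09861 + 2.70805] = 1.90333.
So far: 27.2282.
Order-1 term: 1/12 · (0.0666667 − 0.333333) = -0.0222222.
After k=1: 27.2060.
Order-2 term: −1/720 · (0.000592593 − 0.0740741) = 0.000102058.
After k=2: 27.2061.
Order-3 term: 1/30240 · (3.16049e-05 − 0.0987654) = -3.26501e-06.
After k=3: 27.2061.
Order-4 term: −1/1209600 · (4.21399e-06 − 0.329218) = 2.72168e-07.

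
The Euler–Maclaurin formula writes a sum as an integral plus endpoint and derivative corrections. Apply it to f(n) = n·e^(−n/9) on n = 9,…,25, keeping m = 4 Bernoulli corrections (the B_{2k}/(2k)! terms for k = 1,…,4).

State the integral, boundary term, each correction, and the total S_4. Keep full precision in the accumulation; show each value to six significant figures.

S_4 ≈ 42.9939

Integral: ∫_9^25 x·e^(−x/9) dx = 40.5705.
½[f(9) + f(25)] = ½[3.31091 + 1.55441] = 2.43266.
Integral + boundary = 43.0031.
Correction k=1: B_{2}/2! · (f^{(1)}(25) − f^{(1)}(9)) = 1/12 · (-0.110536 − 0.00000) = -0.00921134.
Partial sum through k=1: 42.9939.
Correction k=2: B_{4}/4! · (f^{(3)}(25) − f^{(3)}(9)) = −1/720 · (0.000170580 − 0.00908344) = 1.23790e-05.
Partial sum through k=2: 42.9939.
Correction k=3: B_{6}/6! · (f^{(5)}(25) − f^{(5)}(9)) = 1/30240 · (2.10593e-05 − 0.000224283) = -6.72035e-09.
Partial sum through k=3: 42.9939.
Correction k=4: B_{8}/8! · (f^{(7)}(25) − f^{(7)}(9)) = −1/1209600 · (4.93984e-07 − 4.15338e-06) = 3.02530e-12.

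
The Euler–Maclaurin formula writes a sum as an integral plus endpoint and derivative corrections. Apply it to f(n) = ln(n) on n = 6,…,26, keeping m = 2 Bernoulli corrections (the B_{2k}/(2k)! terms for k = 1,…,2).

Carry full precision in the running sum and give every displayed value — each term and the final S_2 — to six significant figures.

S_2 ≈ 56.4742

The integral term ∫_6^26 ln(x) dx = 53.9600.
Endpoint term: (f(6) + f(26))/2 = (1.79176 + 3.25810)/2 = 2.52493.
So far: 56.4849.
Correction k=1: B_{2}/2! · (f^{(1)}(26) − f^{(1)}(6)) = 1/12 · (0.0384615 − 0.166667) = -0.0106838.
Running total after k=1: 56.4742.
Correction k=2: B_{4}/4! · (f^{(3)}(26) − f^{(3)}(6)) = −1/720 · (0.000113792 − 0.00925926) = 1.27020e-05.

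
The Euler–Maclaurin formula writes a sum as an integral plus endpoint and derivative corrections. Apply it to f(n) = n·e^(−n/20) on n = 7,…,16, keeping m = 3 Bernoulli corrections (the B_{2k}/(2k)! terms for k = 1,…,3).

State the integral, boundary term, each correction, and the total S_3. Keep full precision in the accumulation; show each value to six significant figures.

Integral: ∫_7^16 x·e^(−x/20) dx = 57.0147.
Endpoint term: (f(7) + f(16))/2 = (4.93282 + 7.18926)/2 = 6.06104.
Integral + boundary = 63.0758.
Order-1 term: 1/12 · (0.0898658 − 0.458047) = -0.0306818.
Partial sum through k=1: 63.0451.
Order-2 term: −1/720 · (0.00247131 − 0.00466856) = 3.05174e-06.
Partial sum through k=2: 63.0451.
Order-3 term: 1/30240 · (1.17949e-05 − 2.04800e-05) = -2.87206e-10.

S_3 ≈ 63.0451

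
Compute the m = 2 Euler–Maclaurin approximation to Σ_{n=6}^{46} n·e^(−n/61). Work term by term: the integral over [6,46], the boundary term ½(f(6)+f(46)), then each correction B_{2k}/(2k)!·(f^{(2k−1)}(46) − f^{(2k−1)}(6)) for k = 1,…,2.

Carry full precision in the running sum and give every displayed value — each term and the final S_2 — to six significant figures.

The integral term ∫_6^46 x·e^(−x/61) dx = 633.611.
½[f(6) + f(46)] = ½[5.43793 + 21.6400] = 13.5390.
Running total after boundary: 647.150.
k=1: B_{2}/(2)! × [f^{(1)}(46) − f^{(1)}(6)] = 1/12 × (0.115681 − 0.817176) = -0.0584579.
Partial sum through k=1: 647.092.
k=2: B_{4}/(4)! × [f^{(3)}(46) − f^{(3)}(6)] = −1/720 × (0.000283942 − 0.000706751) = 5.87234e-07.

S_2 ≈ 647.092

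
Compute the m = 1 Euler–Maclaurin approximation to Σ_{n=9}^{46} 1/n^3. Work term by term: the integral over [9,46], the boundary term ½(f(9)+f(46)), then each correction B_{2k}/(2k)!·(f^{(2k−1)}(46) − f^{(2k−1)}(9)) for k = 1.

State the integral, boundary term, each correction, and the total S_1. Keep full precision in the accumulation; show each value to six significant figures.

The integral term ∫_9^46 1/x^3 dx = 0.00593654.
Endpoint term: (f(9) + f(46))/2 = (0.00137174 + 1.02737e-05)/2 = 0.000691008.
So far: 0.00662755.
Order-1 term: 1/12 · (-6.70023e-07 − (-0.000457247)) = 3.80481e-05.

S_1 ≈ 0.00666560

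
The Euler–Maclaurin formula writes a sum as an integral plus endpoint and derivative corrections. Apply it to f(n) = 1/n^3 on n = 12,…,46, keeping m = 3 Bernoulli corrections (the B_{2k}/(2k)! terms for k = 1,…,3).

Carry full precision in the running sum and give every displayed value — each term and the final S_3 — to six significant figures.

S_3 ≈ 0.00354239

∫_12^46 1/x^3 dx evaluates to 0.00323593.
Boundary: ½(f(12) + f(46)) = ½(0.000578704 + 1.02737e-05) = 0.000294489.
Integral + boundary = 0.00353042.
k=1: B_{2}/(2)! × [f^{(1)}(46) − f^{(1)}(12)] = 1/12 × (-6.70023e-07 − (-0.000144676)) = 1.20005e-05.
Running total after k=1: 0.00354242.
k=2: B_{4}/(4)! × [f^{(3)}(46) − f^{(3)}(12)] = −1/720 × (-6.33292e-09 − (-2.00939e-05)) = -2.78994e-08.
Running total after k=2: 0.00354239.
k=3: B_{6}/(6)! × [f^{(5)}(46) − f^{(5)}(12)] = 1/30240 × (-1.25701e-10 − (-5.86071e-06)) = 1.93803e-10.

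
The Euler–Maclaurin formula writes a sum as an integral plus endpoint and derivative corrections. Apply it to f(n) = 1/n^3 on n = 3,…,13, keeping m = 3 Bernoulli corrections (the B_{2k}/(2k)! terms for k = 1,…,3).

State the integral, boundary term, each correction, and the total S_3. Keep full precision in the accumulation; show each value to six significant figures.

S_3 ≈ 0.0743192

∫_3^13 1/x^3 dx evaluates to 0.0525970.
½[f(3) + f(13)] = ½[0.0370370 + 0.000455166] = 0.0187461.
Integral + boundary = 0.0713431.
Correction k=1: B_{2}/2! · (f^{(1)}(13) − f^{(1)}(3)) = 1/12 · (-0.000105038 − (-0.0370370)) = 0.00307767.
Partial sum through k=1: 0.0744207.
Correction k=2: B_{4}/4! · (f^{(3)}(13) − f^{(3)}(3)) = −1/720 · (-1.24306e-05 − (-0.0823045)) = -0.000114295.
Partial sum through k=2: 0.0743064.
Correction k=3: B_{6}/6! · (f^{(5)}(13) − f^{(5)}(3)) = 1/30240 · (-3.08925e-06 − (-0.384088)) = 1.27012e-05.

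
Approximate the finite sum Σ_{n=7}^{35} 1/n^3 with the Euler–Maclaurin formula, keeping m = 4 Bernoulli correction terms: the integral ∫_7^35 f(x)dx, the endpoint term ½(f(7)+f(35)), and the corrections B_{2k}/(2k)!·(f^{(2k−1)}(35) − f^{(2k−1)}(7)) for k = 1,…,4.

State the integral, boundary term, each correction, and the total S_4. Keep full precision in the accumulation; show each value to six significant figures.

Integral: ∫_7^35 1/x^3 dx = 0.00979592.
Boundary: ½(f(7) + f(35)) = ½(0.00291545 + 2.33236e-05) = 0.00146939.
Integral + boundary = 0.0112653.
k=1: B_{2}/(2)! × [f^{(1)}(35) − f^{(1)}(7)] = 1/12 × (-1.99917e-06 − (-0.00124948)) = 0.000103957.
Partial sum through k=1: 0.0113693.
k=2: B_{4}/(4)! × [f^{(3)}(35) − f^{(3)}(7)] = −1/720 × (-3.26395e-08 − (-0.000509992)) = -7.08276e-07.
Partial sum through k=2: 0.0113686.
k=3: B_{6}/(6)! × [f^{(5)}(35) − f^{(5)}(7)] = 1/30240 × (-1.11907e-09 − (-0.000437136)) = 1.44555e-08.
Partial sum through k=3: 0.0113686.
k=4: B_{8}/(8)! × [f^{(7)}(35) − f^{(7)}(7)] = −1/1209600 × (-6.57737e-11 − (-0.000642322)) = -5.31020e-10.

S_4 ≈ 0.0113686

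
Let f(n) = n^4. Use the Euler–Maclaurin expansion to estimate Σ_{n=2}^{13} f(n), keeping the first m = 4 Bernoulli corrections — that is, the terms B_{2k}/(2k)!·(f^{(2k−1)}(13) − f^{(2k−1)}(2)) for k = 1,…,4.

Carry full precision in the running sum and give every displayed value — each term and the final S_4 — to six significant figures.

Integral: ∫_2^13 x^4 dx = 74252.2.
Boundary: ½(f(2) + f(13)) = ½(16.0000 + 28561.0) = 14288.5.
Running total after boundary: 88540.7.
Order-1 term: 1/12 · (8788.00 − 32.0000) = 729.667.
After k=1: 89270.4.
Order-2 term: −1/720 · (312.000 − 48.0000) = -0.366667.
After k=2: 89270.0.
Order-3 term: 1/30240 · (0.00000 − 0.00000) = 0.00000.
After k=3: 89270.0.
Order-4 term: −1/1209600 · (0.00000 − 0.00000) = 0.00000.

S_4 ≈ 89270.0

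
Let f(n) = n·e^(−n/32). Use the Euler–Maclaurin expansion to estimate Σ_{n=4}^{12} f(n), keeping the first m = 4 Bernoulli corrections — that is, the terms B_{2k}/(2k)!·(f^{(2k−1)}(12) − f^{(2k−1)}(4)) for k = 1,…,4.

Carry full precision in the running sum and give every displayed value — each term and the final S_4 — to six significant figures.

S_4 ≈ 54.7933

Integral: ∫_4^12 x·e^(−x/32) dx = 48.9331.
½[f(4) + f(12)] = ½[3.52999 + 8.24747] = 5.88873.
Running total after boundary: 54.8219.
k=1: B_{2}/(2)! × [f^{(1)}(12) − f^{(1)}(4)] = 1/12 × (0.429556 − 0.772185) = -0.0285524.
After k=1: 54.7933.
k=2: B_{4}/(4)! × [f^{(3)}(12) − f^{(3)}(4)] = −1/720 × (0.00176185 − 0.00247771) = 9.94255e-07.
After k=2: 54.7933.
k=3: B_{6}/(6)! × [f^{(5)}(12) − f^{(5)}(4)] = 1/30240 × (3.03146e-06 − 4.10287e-06) = -3.54304e-11.
After k=3: 54.7933.
k=4: B_{8}/(8)! × [f^{(7)}(12) − f^{(7)}(4)] = −1/1209600 × (4.24058e-09 − 5.65049e-09) = 1.16560e-15.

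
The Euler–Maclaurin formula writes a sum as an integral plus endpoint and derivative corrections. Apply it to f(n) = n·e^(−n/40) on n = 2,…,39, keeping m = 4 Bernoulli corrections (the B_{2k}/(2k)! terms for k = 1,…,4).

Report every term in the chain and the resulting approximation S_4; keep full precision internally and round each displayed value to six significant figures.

The integral term ∫_2^39 x·e^(−x/40) dx = 406.138.
½[f(2) + f(39)] = ½[1.90246 + 14.7105] = 8.30648.
Integral + boundary = 414.444.
Correction k=1: B_{2}/2! · (f^{(1)}(39) − f^{(1)}(2)) = 1/12 · (0.00942981 − 0.903668) = -0.0745198.
After k=1: 414.370.
Correction k=2: B_{4}/4! · (f^{(3)}(39) − f^{(3)}(2)) = −1/720 · (0.000477384 − 0.00175383) = 1.77284e-06.
After k=2: 414.370.
Correction k=3: B_{6}/6! · (f^{(5)}(39) − f^{(5)}(2)) = 1/30240 · (5.93047e-07 − 1.83929e-06) = -4.12118e-11.
After k=3: 414.370.
Correction k=4: B_{8}/8! · (f^{(7)}(39) − f^{(7)}(2)) = −1/1209600 · (5.54830e-10 − 1.61402e-09) = 8.75657e-16.

S_4 ≈ 414.370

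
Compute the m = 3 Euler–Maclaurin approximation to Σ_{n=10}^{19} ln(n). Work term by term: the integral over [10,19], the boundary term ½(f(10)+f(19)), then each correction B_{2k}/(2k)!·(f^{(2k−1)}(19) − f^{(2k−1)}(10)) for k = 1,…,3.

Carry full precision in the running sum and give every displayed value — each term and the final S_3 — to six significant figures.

∫_10^19 ln(x) dx evaluates to 23.9185.
Endpoint term: (f(10) + f(19))/2 = (2.30259 + 2.94444)/2 = 2.62351.
Running total after boundary: 26.5420.
k=1: B_{2}/(2)! × [f^{(1)}(19) − f^{(1)}(10)] = 1/12 × (0.0526316 − 0.100000) = -0.00394737.
After k=1: 26.5381.
k=2: B_{4}/(4)! × [f^{(3)}(19) − f^{(3)}(10)] = −1/720 × (0.000291588 − 0.00200000) = 2.37279e-06.
After k=2: 26.5381.
k=3: B_{6}/(6)! × [f^{(5)}(19) − f^{(5)}(10)] = 1/30240 × (9.69267e-06 − 0.000240000) = -7.61598e-09.

S_3 ≈ 26.5381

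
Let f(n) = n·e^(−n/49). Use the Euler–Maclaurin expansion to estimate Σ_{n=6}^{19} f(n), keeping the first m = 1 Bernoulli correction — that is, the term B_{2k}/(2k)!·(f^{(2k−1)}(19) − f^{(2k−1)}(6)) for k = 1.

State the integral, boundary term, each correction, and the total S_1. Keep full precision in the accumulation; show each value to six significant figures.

S_1 ≈ 132.451

∫_6^19 x·e^(−x/49) dx evaluates to 123.380.
Endpoint term: (f(6) + f(19))/2 = (5.30851 + 12.8930)/2 = 9.10075.
Running total after boundary: 132.481.
Correction k=1: B_{2}/2! · (f^{(1)}(19) − f^{(1)}(6)) = 1/12 · (0.415456 − 0.776414) = -0.0300798.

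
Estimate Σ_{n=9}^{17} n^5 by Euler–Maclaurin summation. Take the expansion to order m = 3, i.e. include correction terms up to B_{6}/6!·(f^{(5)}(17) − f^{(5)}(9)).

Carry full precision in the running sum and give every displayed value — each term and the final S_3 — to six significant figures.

S_3 ≈ 4.70586e+06

The integral term ∫_9^17 x^5 dx = 3.93435e+06.
½[f(9) + f(17)] = ½[59049.0 + 1.41986e+06] = 739453.
So far: 4.67381e+06.
Order-1 term: 1/12 · (417605 − 32805.0) = 32066.7.
After k=1: 4.70587e+06.
Order-2 term: −1/720 · (17340.0 − 4860.00) = -17.3333.
After k=2: 4.70586e+06.
Order-3 term: 1/30240 · (120.000 − 120.000) = 0.00000.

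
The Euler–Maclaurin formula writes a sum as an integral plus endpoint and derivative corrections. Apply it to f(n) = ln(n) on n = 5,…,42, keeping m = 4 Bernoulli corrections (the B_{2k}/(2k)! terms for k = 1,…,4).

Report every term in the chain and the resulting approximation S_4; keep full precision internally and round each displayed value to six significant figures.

S_4 ≈ 114.594

∫_5^42 ln(x) dx evaluates to 111.935.
Boundary: ½(f(5) + f(42)) = ½(1.60944 + 3.73767) = 2.67355.
Integral + boundary = 114.608.
Correction k=1: B_{2}/2! · (f^{(1)}(42) − f^{(1)}(5)) = 1/12 · (0.0238095 − 0.200000) = -0.0146825.
Running total after k=1: 114.594.
Correction k=2: B_{4}/4! · (f^{(3)}(42) − f^{(3)}(5)) = −1/720 · (2.69949e-05 − 0.0160000) = 2.21847e-05.
Running total after k=2: 114.594.
Correction k=3: B_{6}/6! · (f^{(5)}(42) − f^{(5)}(5)) = 1/30240 · (1.83639e-07 − 0.00768000) = -2.53962e-07.
Running total after k=3: 114.594.
Correction k=4: B_{8}/8! · (f^{(7)}(42) − f^{(7)}(5)) = −1/1209600 · (3.12311e-09 − 0.00921600) = 7.61905e-09.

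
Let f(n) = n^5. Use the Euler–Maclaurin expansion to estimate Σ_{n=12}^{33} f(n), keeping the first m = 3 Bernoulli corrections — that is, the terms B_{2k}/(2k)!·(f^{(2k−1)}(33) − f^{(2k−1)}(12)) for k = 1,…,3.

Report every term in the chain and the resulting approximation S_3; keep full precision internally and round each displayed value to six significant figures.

S_3 ≈ 2.34925e+08

The integral term ∫_12^33 x^5 dx = 2.14747e+08.
½[f(12) + f(33)] = ½[248832 + 3.91354e+07] = 1.96921e+07.
Running total after boundary: 2.34439e+08.
Order-1 term: 1/12 · (5.92960e+06 − 103680) = 485494.
Partial sum through k=1: 2.34925e+08.
Order-2 term: −1/720 · (65340.0 − 8640.00) = -78.7500.
Partial sum through k=2: 2.34925e+08.
Order-3 term: 1/30240 · (120.000 − 120.000) = 0.00000.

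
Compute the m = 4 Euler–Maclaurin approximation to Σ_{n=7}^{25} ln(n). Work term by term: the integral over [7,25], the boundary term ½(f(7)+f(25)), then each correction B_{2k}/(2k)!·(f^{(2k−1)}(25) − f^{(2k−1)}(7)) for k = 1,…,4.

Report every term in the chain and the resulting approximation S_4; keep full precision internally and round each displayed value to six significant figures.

S_4 ≈ 51.4244

Integral: ∫_7^25 ln(x) dx = 48.8505.
Boundary: ½(f(7) + f(25)) = ½(1.94591 + 3.21888) = 2.58239.
Running total after boundary: 51.4329.
Correction k=1: B_{2}/2! · (f^{(1)}(25) − f^{(1)}(7)) = 1/12 · (0.0400000 − 0.142857) = -0.00857143.
Partial sum through k=1: 51.4243.
Correction k=2: B_{4}/4! · (f^{(3)}(25) − f^{(3)}(7)) = −1/720 · (0.000128000 − 0.00583090) = 7.92070e-06.
Partial sum through k=2: 51.4244.
Correction k=3: B_{6}/6! · (f^{(5)}(25) − f^{(5)}(7)) = 1/30240 · (2.45760e-06 − 0.00142798) = -4.71402e-08.
Partial sum through k=3: 51.4244.
Correction k=4: B_{8}/8! · (f^{(7)}(25) − f^{(7)}(7)) = −1/1209600 · (1.17965e-07 − 0.000874271) = 7.22680e-10.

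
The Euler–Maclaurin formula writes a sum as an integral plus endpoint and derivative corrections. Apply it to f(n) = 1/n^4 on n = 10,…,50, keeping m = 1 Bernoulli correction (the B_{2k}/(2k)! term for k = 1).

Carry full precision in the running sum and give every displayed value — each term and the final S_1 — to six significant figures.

S_1 ≈ 0.000384079

The integral term ∫_10^50 1/x^4 dx = 0.000330667.
Endpoint term: (f(10) + f(50))/2 = (0.000100000 + 1.60000e-07)/2 = 5.00800e-05.
Running total after boundary: 0.000380747.
Order-1 term: 1/12 · (-1.28000e-08 − (-4.00000e-05)) = 3.33227e-06.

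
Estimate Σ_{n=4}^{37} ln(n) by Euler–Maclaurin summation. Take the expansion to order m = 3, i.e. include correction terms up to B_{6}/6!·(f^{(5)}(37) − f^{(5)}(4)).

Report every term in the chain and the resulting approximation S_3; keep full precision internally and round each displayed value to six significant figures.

The integral term ∫_4^37 ln(x) dx = 95.0588.
Endpoint term: (f(4) + f(37))/2 = (1.38629 + 3.61092)/2 = 2.49861.
Integral + boundary = 97.5574.
Correction k=1: B_{2}/2! · (f^{(1)}(37) − f^{(1)}(4)) = 1/12 · (0.0270270 − 0.250000) = -0.0185811.
Partial sum through k=1: 97.5388.
Correction k=2: B_{4}/4! · (f^{(3)}(37) − f^{(3)}(4)) = −1/720 · (3.94843e-05 − 0.0312500) = 4.33479e-05.
Partial sum through k=2: 97.5389.
Correction k=3: B_{6}/6! · (f^{(5)}(37) − f^{(5)}(4)) = 1/30240 · (3.46101e-07 − 0.0234375) = -7.75038e-07.

S_3 ≈ 97.5389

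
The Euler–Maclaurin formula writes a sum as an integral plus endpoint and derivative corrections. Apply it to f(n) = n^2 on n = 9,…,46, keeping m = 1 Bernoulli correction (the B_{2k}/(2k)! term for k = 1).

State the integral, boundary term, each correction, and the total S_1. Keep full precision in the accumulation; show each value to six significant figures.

S_1 ≈ 33307.0

∫_9^46 x^2 dx evaluates to 32202.3.
½[f(9) + f(46)] = ½[81.0000 + 2116.00] = 1098.50.
Integral + boundary = 33300.8.
k=1: B_{2}/(2)! × [f^{(1)}(46) − f^{(1)}(9)] = 1/12 × (92.0000 − 18.0000) = 6.16667.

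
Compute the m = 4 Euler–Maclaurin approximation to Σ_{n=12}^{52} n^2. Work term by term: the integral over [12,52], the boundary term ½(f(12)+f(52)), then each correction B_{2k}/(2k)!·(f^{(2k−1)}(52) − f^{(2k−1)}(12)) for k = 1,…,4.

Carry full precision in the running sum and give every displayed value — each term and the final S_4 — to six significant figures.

S_4 ≈ 47724.0

∫_12^52 x^2 dx evaluates to 46293.3.
½[f(12) + f(52)] = ½[144.000 + 2704.00] = 1424.00.
Running total after boundary: 47717.3.
Correction k=1: B_{2}/2! · (f^{(1)}(52) − f^{(1)}(12)) = 1/12 · (104.000 − 24.0000) = 6.66667.
Running total after k=1: 47724.0.
Correction k=2: B_{4}/4! · (f^{(3)}(52) − f^{(3)}(12)) = −1/720 · (0.00000 − 0.00000) = 0.00000.
Running total after k=2: 47724.0.
Correction k=3: B_{6}/6! · (f^{(5)}(52) − f^{(5)}(12)) = 1/30240 · (0.00000 − 0.00000) = 0.00000.
Running total after k=3: 47724.0.
Correction k=4: B_{8}/8! · (f^{(7)}(52) − f^{(7)}(12)) = −1/1209600 · (0.00000 − 0.00000) = 0.00000.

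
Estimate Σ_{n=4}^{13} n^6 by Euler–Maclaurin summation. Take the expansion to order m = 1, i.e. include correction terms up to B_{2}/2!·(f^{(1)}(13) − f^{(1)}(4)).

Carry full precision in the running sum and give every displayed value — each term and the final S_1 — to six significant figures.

∫_4^13 x^6 dx evaluates to 8.96173e+06.
Endpoint term: (f(4) + f(13))/2 = (4096.00 + 4.82681e+06)/2 = 2.41545e+06.
Integral + boundary = 1.13772e+07.
k=1: B_{2}/(2)! × [f^{(1)}(13) − f^{(1)}(4)] = 1/12 × (2.22776e+06 − 6144.00) = 185134.

S_1 ≈ 1.15623e+07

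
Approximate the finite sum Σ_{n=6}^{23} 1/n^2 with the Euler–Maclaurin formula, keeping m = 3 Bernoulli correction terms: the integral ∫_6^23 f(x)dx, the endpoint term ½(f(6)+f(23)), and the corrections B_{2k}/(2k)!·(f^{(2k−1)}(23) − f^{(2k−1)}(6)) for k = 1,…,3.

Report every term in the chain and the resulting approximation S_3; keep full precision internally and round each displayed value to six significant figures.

S_3 ≈ 0.138776

Integral: ∫_6^23 1/x^2 dx = 0.123188.
Boundary: ½(f(6) + f(23)) = ½(0.0277778 + 0.00189036) = 0.0148341.
So far: 0.138022.
Correction k=1: B_{2}/2! · (f^{(1)}(23) − f^{(1)}(6)) = 1/12 · (-0.000164379 − (-0.00925926)) = 0.000757907.
Running total after k=1: 0.138780.
Correction k=2: B_{4}/4! · (f^{(3)}(23) − f^{(3)}(6)) = −1/720 · (-3.72883e-06 − (-0.00308642)) = -4.28152e-06.
Running total after k=2: 0.138776.
Correction k=3: B_{6}/6! · (f^{(5)}(23) − f^{(5)}(6)) = 1/30240 · (-2.11465e-07 − (-0.00257202)) = 8.50465e-08.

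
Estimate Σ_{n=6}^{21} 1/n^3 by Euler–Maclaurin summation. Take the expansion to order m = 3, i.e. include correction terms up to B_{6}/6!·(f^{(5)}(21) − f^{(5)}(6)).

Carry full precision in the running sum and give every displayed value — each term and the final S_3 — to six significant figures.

S_3 ≈ 0.0153138

∫_6^21 1/x^3 dx evaluates to 0.0127551.
½[f(6) + f(21)] = ½[0.00462963 + 0.000107980] = 0.00236880.
So far: 0.0151239.
Order-1 term: 1/12 · (-1.54257e-05 − (-0.00231481)) = 0.000191616.
Partial sum through k=1: 0.0153155.
Order-2 term: −1/720 · (-6.99577e-07 − (-0.00128601)) = -1.78515e-06.
Partial sum through k=2: 0.0153137.
Order-3 term: 1/30240 · (-6.66264e-08 − (-0.00150034)) = 4.96123e-08.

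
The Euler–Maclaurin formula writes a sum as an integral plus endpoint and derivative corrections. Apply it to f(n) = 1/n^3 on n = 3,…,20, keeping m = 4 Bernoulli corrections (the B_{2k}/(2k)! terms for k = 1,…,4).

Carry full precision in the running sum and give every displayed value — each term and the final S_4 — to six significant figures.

Integral: ∫_3^20 1/x^3 dx = 0.0543056.
Boundary: ½(f(3) + f(20)) = ½(0.0370370 + 0.000125000) = 0.0185810.
Running total after boundary: 0.0728866.
k=1: B_{2}/(2)! × [f^{(1)}(20) − f^{(1)}(3)] = 1/12 × (-1.87500e-05 − (-0.0370370)) = 0.00308486.
Partial sum through k=1: 0.0759714.
k=2: B_{4}/(4)! × [f^{(3)}(20) − f^{(3)}(3)] = −1/720 × (-9.37500e-07 − (-0.0823045)) = -0.000114311.
Partial sum through k=2: 0.0758571.
k=3: B_{6}/(6)! × [f^{(5)}(20) − f^{(5)}(3)] = 1/30240 × (-9.84375e-08 − (-0.384088)) = 1.27013e-05.
Partial sum through k=3: 0.0758698.
k=4: B_{8}/(8)! × [f^{(7)}(20) − f^{(7)}(3)] = −1/1209600 × (-1.77188e-08 − (-3.07270)) = -2.54026e-06.

S_4 ≈ 0.0758673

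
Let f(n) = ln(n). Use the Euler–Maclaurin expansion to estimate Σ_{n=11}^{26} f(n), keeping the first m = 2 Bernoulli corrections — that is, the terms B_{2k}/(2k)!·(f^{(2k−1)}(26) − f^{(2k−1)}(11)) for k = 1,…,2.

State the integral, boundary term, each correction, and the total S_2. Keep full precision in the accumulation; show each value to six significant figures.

S_2 ≈ 46.1573

Integral: ∫_11^26 ln(x) dx = 43.3337.
½[f(11) + f(26)] = ½[2.39790 + 3.25810] = 2.82800.
So far: 46.1617.
Order-1 term: 1/12 · (0.0384615 − 0.0909091) = -0.00437063.
Partial sum through k=1: 46.1573.
Order-2 term: −1/720 · (0.000113792 − 0.00150263) = 1.92894e-06.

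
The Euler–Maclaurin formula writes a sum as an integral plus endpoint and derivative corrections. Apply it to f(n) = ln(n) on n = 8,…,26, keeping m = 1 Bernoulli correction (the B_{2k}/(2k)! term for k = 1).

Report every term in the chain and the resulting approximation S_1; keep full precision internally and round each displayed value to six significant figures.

S_1 ≈ 52.7365

Integral: ∫_8^26 ln(x) dx = 50.0750.
½[f(8) + f(26)] = ½[2.07944 + 3.25810] = 2.66877.
Integral + boundary = 52.7437.
Correction k=1: B_{2}/2! · (f^{(1)}(26) − f^{(1)}(8)) = 1/12 · (0.0384615 − 0.125000) = -0.00721154.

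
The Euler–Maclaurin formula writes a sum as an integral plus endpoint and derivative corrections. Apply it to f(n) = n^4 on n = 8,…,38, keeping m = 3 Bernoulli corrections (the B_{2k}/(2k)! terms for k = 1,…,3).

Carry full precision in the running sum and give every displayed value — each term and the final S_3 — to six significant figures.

S_3 ≈ 1.69032e+07

The integral term ∫_8^38 x^4 dx = 1.58405e+07.
Endpoint term: (f(8) + f(38))/2 = (4096.00 + 2.08514e+06)/2 = 1.04462e+06.
So far: 1.68851e+07.
Correction k=1: B_{2}/2! · (f^{(1)}(38) − f^{(1)}(8)) = 1/12 · (219488 − 2048.00) = 18120.0.
Running total after k=1: 1.69032e+07.
Correction k=2: B_{4}/4! · (f^{(3)}(38) − f^{(3)}(8)) = −1/720 · (912.000 − 192.000) = -1.00000.
Running total after k=2: 1.69032e+07.
Correction k=3: B_{6}/6! · (f^{(5)}(38) − f^{(5)}(8)) = 1/30240 · (0.00000 − 0.00000) = 0.00000.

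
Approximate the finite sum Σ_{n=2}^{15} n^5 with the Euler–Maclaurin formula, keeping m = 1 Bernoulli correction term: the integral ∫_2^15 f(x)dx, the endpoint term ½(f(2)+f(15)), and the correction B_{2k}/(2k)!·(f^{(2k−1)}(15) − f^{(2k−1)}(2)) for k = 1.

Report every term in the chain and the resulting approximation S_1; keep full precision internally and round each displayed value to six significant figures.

S_1 ≈ 2.29922e+06

∫_2^15 x^5 dx evaluates to 1.89843e+06.
Boundary: ½(f(2) + f(15)) = ½(32.0000 + 759375) = 379704.
Running total after boundary: 2.27813e+06.
Order-1 term: 1/12 · (253125 − 80.0000) = 21087.1.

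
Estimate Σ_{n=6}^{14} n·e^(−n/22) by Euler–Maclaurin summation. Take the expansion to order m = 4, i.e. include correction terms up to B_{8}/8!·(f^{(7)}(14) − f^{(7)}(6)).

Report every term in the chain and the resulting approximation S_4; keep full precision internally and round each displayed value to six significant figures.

S_4 ≈ 55.7824

∫_6^14 x·e^(−x/22) dx evaluates to 49.8241.
Boundary: ½(f(6) + f(14)) = ½(4.56780 + 7.40899) = 5.98839.
Running total after boundary: 55.8125.
Order-1 term: 1/12 · (0.192441 − 0.553673) = -0.0301026.
Running total after k=1: 55.7824.
Order-2 term: −1/720 · (0.00258444 − 0.00428982) = 2.36859e-06.
Running total after k=2: 55.7824.
Order-3 term: 1/30240 · (9.85800e-06 − 1.53630e-05) = -1.82044e-10.
Running total after k=3: 55.7824.
Order-4 term: −1/1209600 · (2.97030e-08 − 4.51709e-08) = 1.27877e-14.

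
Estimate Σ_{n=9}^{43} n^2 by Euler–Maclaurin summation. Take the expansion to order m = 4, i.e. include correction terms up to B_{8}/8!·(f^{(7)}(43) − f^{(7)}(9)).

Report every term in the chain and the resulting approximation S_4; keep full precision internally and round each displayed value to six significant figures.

S_4 ≈ 27230.0

∫_9^43 x^2 dx evaluates to 26259.3.
½[f(9) + f(43)] = ½[81.0000 + 1849.00] = 965.000.
Integral + boundary = 27224.3.
Correction k=1: B_{2}/2! · (f^{(1)}(43) − f^{(1)}(9)) = 1/12 · (86.0000 − 18.0000) = 5.66667.
Partial sum through k=1: 27230.0.
Correction k=2: B_{4}/4! · (f^{(3)}(43) − f^{(3)}(9)) = −1/720 · (0.00000 − 0.00000) = 0.00000.
Partial sum through k=2: 27230.0.
Correction k=3: B_{6}/6! · (f^{(5)}(43) − f^{(5)}(9)) = 1/30240 · (0.00000 − 0.00000) = 0.00000.
Partial sum through k=3: 27230.0.
Correction k=4: B_{8}/8! · (f^{(7)}(43) − f^{(7)}(9)) = −1/1209600 · (0.00000 − 0.00000) = 0.00000.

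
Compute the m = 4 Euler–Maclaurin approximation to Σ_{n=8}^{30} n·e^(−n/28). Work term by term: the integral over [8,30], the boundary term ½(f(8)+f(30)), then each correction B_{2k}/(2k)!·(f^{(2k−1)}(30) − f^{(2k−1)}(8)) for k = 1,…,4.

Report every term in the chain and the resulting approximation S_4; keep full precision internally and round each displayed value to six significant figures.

S_4 ≈ 209.335

Integral: ∫_8^30 x·e^(−x/28) dx = 201.238.
Boundary: ½(f(8) + f(30)) = ½(6.01182 + 10.2756) = 8.14369.
So far: 209.382.
k=1: B_{2}/(2)! × [f^{(1)}(30) − f^{(1)}(8)] = 1/12 × (-0.0244656 − 0.536769) = -0.0467696.
Running total after k=1: 209.335.
k=2: B_{4}/(4)! × [f^{(3)}(30) − f^{(3)}(8)] = −1/720 × (0.000842566 − 0.00260169) = 2.44323e-06.
Running total after k=2: 209.335.
k=3: B_{6}/(6)! × [f^{(5)}(30) − f^{(5)}(8)] = 1/30240 × (2.18921e-06 − 5.76368e-06) = -1.18203e-10.
Running total after k=3: 209.335.
k=4: B_{8}/(8)! × [f^{(7)}(30) − f^{(7)}(8)] = −1/1209600 × (4.21392e-09 − 1.04705e-08) = 5.17244e-15.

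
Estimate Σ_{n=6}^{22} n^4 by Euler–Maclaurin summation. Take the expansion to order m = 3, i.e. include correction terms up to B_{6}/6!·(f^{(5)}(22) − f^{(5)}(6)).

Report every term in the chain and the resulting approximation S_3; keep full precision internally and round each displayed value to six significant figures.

The integral term ∫_6^22 x^4 dx = 1.02917e+06.
Endpoint term: (f(6) + f(22))/2 = (1296.00 + 234256)/2 = 117776.
So far: 1.14695e+06.
Order-1 term: 1/12 · (42592.0 − 864.000) = 3477.33.
Partial sum through k=1: 1.15042e+06.
Order-2 term: −1/720 · (528.000 − 144.000) = -0.533333.
Partial sum through k=2: 1.15042e+06.
Order-3 term: 1/30240 · (0.00000 − 0.00000) = 0.00000.

S_3 ≈ 1.15042e+06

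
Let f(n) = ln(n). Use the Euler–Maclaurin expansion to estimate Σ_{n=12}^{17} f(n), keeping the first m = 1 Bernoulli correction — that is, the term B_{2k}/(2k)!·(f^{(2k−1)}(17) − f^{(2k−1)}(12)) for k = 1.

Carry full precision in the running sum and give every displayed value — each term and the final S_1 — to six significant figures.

S_1 ≈ 16.0028

∫_12^17 ln(x) dx evaluates to 13.3457.
½[f(12) + f(17)] = ½[2.48491 + 2.83321] = 2.65906.
Running total after boundary: 16.0048.
Order-1 term: 1/12 · (0.0588235 − 0.0833333) = -0.00204248.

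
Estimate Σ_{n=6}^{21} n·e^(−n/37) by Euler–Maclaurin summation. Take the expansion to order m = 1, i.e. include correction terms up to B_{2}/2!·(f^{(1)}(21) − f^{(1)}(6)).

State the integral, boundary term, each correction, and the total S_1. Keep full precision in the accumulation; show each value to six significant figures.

S_1 ≈ 144.724

∫_6^21 x·e^(−x/37) dx evaluates to 136.259.
Endpoint term: (f(6) + f(21))/2 = (5.10182 + 11.9050)/2 = 8.50339.
Integral + boundary = 144.763.
k=1: B_{2}/(2)! × [f^{(1)}(21) − f^{(1)}(6)] = 1/12 × (0.245147 − 0.712416) = -0.0389391.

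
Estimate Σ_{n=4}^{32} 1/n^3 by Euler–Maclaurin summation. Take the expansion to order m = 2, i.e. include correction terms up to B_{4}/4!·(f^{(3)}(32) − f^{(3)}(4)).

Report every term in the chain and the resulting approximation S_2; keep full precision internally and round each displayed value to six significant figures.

S_2 ≈ 0.0395455

The integral term ∫_4^32 1/x^3 dx = 0.0307617.
Endpoint term: (f(4) + f(32))/2 = (0.0156250 + 3.05176e-05)/2 = 0.00782776.
Running total after boundary: 0.0385895.
Order-1 term: 1/12 · (-2.86102e-06 − (-0.0117188)) = 0.000976324.
After k=1: 0.0395658.
Order-2 term: −1/720 · (-5.58794e-08 − (-0.0146484)) = -2.03450e-05.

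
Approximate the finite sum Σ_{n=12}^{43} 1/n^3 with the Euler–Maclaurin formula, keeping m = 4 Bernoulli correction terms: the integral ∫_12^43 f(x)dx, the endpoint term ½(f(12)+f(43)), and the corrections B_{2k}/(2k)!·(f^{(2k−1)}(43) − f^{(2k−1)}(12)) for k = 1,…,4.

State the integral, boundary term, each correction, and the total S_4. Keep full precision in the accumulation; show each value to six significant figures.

The integral term ∫_12^43 1/x^3 dx = 0.00320181.
Boundary: ½(f(12) + f(43)) = ½(0.000578704 + 1.25775e-05) = 0.000295641.
Running total after boundary: 0.00349745.
Correction k=1: B_{2}/2! · (f^{(1)}(43) − f^{(1)}(12)) = 1/12 · (-8.77501e-07 − (-0.000144676)) = 1.19832e-05.
Running total after k=1: 0.00350943.
Correction k=2: B_{4}/4! · (f^{(3)}(43) − f^{(3)}(12)) = −1/720 · (-9.49162e-09 − (-2.00939e-05)) = -2.78950e-08.
Running total after k=2: 0.00350940.
Correction k=3: B_{6}/6! · (f^{(5)}(43) − f^{(5)}(12)) = 1/30240 · (-2.15602e-10 − (-5.86071e-06)) = 1.93800e-10.
Running total after k=3: 0.00350940.
Correction k=4: B_{8}/8! · (f^{(7)}(43) − f^{(7)}(12)) = −1/1209600 · (-8.39554e-12 − (-2.93036e-06)) = -2.42258e-12.

S_4 ≈ 0.00350940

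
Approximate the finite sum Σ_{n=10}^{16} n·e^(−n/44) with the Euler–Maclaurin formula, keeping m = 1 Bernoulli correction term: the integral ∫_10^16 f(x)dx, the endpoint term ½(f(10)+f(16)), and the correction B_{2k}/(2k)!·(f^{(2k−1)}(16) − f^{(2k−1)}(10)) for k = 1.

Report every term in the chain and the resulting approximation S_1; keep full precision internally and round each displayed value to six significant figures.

S_1 ≈ 67.3177

Integral: ∫_10^16 x·e^(−x/44) dx = 57.7875.
½[f(10) + f(16)] = ½[7.96703 + 11.1223] = 9.54467.
So far: 67.3321.
k=1: B_{2}/(2)! × [f^{(1)}(16) − f^{(1)}(10)] = 1/12 × (0.442364 − 0.615634) = -0.0144392.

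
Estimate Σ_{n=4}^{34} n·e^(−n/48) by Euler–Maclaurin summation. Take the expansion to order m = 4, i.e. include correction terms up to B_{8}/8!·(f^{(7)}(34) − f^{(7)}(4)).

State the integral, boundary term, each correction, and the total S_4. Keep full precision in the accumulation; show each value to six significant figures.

S_4 ≈ 368.245

∫_4^34 x·e^(−x/48) dx evaluates to 358.091.
½[f(4) + f(34)] = ½[3.68018 + 16.7438] = 10.2120.
Running total after boundary: 368.303.
Order-1 term: 1/12 · (0.143635 − 0.843374) = -0.0583116.
Running total after k=1: 368.245.
Order-2 term: −1/720 · (0.000489828 − 0.00116470) = 9.37318e-07.
Running total after k=2: 368.245.
Order-3 term: 1/30240 · (3.98140e-07 − 8.52147e-07) = -1.50135e-11.
Running total after k=3: 368.245.
Order-4 term: −1/1209600 · (2.53334e-10 − 5.20305e-10) = 2.20711e-16.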